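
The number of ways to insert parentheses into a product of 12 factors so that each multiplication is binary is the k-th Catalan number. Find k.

Bracketing 12 factors into binary products is counted by C_{12−1} = C_11.

11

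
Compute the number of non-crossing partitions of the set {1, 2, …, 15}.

9694845

Non-crossing partitions of an n-element set are counted by C_n; here n = 15.
C_15 = 9694845.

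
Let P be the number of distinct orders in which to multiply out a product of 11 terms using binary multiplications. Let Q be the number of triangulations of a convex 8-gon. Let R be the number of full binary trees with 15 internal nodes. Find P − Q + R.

9711509

Bracketing 11 factors into binary products is counted by C_{11−1} = C_10. So P = C_10 = 16796.
The number of triangulations of an 8-gon is the Catalan number C_6 (index = sides − 2). So Q = C_6 = 132.
Full binary trees with n internal nodes are counted by C_n; here n = 15. So R = C_15 = 9694845.
P − Q + R = 16796 − 132 + 9694845 = 9711509.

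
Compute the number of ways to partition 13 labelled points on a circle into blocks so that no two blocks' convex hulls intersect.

742900

Non-crossing partitions of an n-element set are counted by C_n; here n = 13.
C_13 = C_12 · 2(2·12+1)/(12+2) = 208012 · 50/14 = 742900.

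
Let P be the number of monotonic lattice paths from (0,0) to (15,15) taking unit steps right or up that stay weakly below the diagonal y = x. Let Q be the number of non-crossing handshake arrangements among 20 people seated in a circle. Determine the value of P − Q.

9678049

Sub-diagonal monotone paths from (0,0) to (15,15) biject with Dyck paths of semilength 15, giving C_15. So P = C_15 = 9694845.
Non-crossing handshake pairings of 2n people are counted by C_n; 20 people gives n = 10. So Q = C_10 = 16796.
P − Q = 9694845 − 16796 = 9678049.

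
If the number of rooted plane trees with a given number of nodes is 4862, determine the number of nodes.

Rooted ordered trees on m nodes are counted by C_{m−1}; 4862 = C_9.
So the index is 9, and the number of nodes is 9 + 1 = 10.

10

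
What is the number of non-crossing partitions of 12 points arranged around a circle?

The non-crossing partitions of [12] form a lattice of size C_12.
C_12 = C_11 · 2(2·11+1)/(11+2) = 58786 · 46/13 = 208012.

208012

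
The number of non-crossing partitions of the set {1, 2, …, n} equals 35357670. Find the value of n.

16

Non-crossing partitions of [n] are counted by C_n; 35357670 = C_16.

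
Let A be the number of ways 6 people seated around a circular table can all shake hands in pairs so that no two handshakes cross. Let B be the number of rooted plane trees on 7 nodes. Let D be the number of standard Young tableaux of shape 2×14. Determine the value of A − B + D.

2674313

With 6 = 2·3 people, non-crossing handshake pairings are non-crossing perfect matchings on a circle, counted by C_3. So A = C_3 = 5.
A rooted plane tree on 7 nodes has 6 edges, and such trees are counted by C_6. So B = C_6 = 132.
Standard Young tableaux of shape 2×n are counted by C_n; here n = 14. So D = C_14 = 2674440.
A − B + D = 5 − 132 + 2674440 = 2674313.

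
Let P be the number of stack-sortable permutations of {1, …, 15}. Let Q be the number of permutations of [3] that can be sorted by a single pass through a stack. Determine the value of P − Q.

Stack-sortable permutations are exactly the 231-avoiding ones, counted by C_n; here n = 15. So P = C_15 = 9694845.
By Knuth's characterisation, the stack-sortable permutations of length 3 are the 231-avoiders, numbering C_3. So Q = C_3 = 5.
P − Q = 9694845 − 5 = 9694840.

9694840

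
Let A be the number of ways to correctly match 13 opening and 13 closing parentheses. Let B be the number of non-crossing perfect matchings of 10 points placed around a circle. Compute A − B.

With 13 pairs the number of balanced bracket strings is the Catalan number C_13. So A = C_13 = 742900.
Non-crossing perfect matchings of 2n points on a circle are counted by C_n; with 10 points, n = 5. So B = C_5 = 42.
A − B = 742900 − 42 = 742858.

742858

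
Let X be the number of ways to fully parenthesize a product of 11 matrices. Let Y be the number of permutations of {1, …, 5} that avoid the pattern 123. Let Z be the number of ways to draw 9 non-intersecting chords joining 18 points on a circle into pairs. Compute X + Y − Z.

Bracketing 11 factors into binary products is counted by C_{11−1} = C_10. So X = C_10 = 16796.
Permutations of [n] avoiding any single length-3 pattern are counted by C_n; here n = 5. So Y = C_5 = 42.
Pairing 18 circle points by 9 non-crossing chords gives C_9 matchings. So Z = C_9 = 4862.
X + Y − Z = 16796 + 42 − 4862 = 11976.

11976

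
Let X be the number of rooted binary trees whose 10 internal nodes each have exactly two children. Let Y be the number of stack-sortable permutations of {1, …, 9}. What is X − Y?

11934

The number of full binary trees on 10 internal nodes is the Catalan number C_10. So X = C_10 = 16796.
By Knuth's characterisation, the stack-sortable permutations of length 9 are the 231-avoiders, numbering C_9. So Y = C_9 = 4862.
X − Y = 16796 − 4862 = 11934.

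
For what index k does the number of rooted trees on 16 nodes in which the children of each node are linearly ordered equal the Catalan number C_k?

15

Rooted ordered (plane) trees on m nodes have m−1 edges and are counted by C_{m−1}; m = 16 gives C_15.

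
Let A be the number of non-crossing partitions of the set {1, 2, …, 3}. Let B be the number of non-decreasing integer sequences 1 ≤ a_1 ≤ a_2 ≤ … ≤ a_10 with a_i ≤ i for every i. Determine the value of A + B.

16801

The non-crossing partitions of [3] form a lattice of size C_3. So A = C_3 = 5.
Such sub-staircase sequences of length n are counted by C_n; here n = 10. So B = C_10 = 16796.
A + B = 5 + 16796 = 16801.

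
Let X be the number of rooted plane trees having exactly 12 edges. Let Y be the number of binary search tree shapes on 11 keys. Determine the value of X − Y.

A rooted plane tree with 12 edges has 13 nodes, and the count is C_12. So X = C_12 = 208012.
Binary trees (left/right distinguished) on n nodes are counted by C_n; here n = 11. So Y = C_11 = 58786.
X − Y = 208012 − 58786 = 149226.

149226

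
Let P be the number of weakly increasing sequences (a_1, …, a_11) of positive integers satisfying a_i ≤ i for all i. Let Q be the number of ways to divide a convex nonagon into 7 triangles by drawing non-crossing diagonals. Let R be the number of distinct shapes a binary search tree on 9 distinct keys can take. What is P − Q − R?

53495

Weakly increasing sequences with a_i ≤ i biject with Dyck paths of semilength 11, so there are C_11. So P = C_11 = 58786.
The number of triangulations of a 9-gon is the Catalan number C_7 (index = sides − 2). So Q = C_7 = 429.
There are C_n binary search tree shapes on n keys; with n = 9 that is C_9. So R = C_9 = 4862.
P − Q − R = 58786 − 429 − 4862 = 53495.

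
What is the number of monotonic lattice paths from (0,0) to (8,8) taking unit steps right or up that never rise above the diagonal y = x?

1430

Monotone paths in an n×n grid that stay weakly below the diagonal are counted by C_n; here n = 8.
C_8 = C(16,8)/9 = 12870/9 = 1430.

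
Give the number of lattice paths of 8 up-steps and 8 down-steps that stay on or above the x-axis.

A Dyck path with 8 up-steps and 8 down-steps has semilength 8, so there are C_8 of them.
C_8 = C(16,8)/9 = 12870/9 = 1430.

1430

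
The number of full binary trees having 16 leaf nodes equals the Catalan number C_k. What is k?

Full binary trees with 16 leaves have 16−1 = 15 internal nodes, so there are C_15 of them.

15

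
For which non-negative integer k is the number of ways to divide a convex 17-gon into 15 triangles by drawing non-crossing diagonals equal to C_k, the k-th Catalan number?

Triangulations of a convex m-gon are counted by C_{m−2}; with m = 17 this is C_15.

15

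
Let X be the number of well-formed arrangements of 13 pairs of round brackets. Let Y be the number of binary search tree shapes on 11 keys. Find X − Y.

Balanced strings of n pairs of brackets are counted by C_n; here n = 13. So X = C_13 = 742900.
There are C_n binary search tree shapes on n keys; with n = 11 that is C_11. So Y = C_11 = 58786.
X − Y = 742900 − 58786 = 684114.

684114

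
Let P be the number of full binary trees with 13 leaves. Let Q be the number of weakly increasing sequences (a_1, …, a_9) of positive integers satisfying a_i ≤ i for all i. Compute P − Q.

Full binary trees with 13 leaves have 13−1 = 12 internal nodes, so there are C_12 of them. So P = C_12 = 208012.
Weakly increasing sequences with a_i ≤ i biject with Dyck paths of semilength 9, so there are C_9. So Q = C_9 = 4862.
P − Q = 208012 − 4862 = 203150.

203150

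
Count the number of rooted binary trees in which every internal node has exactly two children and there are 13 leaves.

208012

Full binary trees with 13 leaves have 13−1 = 12 internal nodes, so there are C_12 of them.
C_12 = C(24,12)/13 = 2704156/13 = 208012.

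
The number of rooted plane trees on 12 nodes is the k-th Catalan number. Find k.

A rooted plane tree on 12 nodes has 11 edges, and such trees are counted by C_11.

11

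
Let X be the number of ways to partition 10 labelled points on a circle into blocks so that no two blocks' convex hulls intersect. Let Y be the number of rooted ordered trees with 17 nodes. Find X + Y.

35374466

Non-crossing partitions of an n-element set are counted by C_n; here n = 10. So X = C_10 = 16796.
A rooted plane tree on 17 nodes has 16 edges, and such trees are counted by C_16. So Y = C_16 = 35357670.
X + Y = 16796 + 35357670 = 35374466.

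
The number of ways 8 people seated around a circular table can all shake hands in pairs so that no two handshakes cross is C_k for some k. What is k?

Non-crossing handshake pairings of 2n people are counted by C_n; 8 people gives n = 4.

4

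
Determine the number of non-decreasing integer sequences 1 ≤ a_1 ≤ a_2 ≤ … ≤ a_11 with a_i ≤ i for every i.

58786

Such sub-staircase sequences of length n are counted by C_n; here n = 11.
C_11 = 58786.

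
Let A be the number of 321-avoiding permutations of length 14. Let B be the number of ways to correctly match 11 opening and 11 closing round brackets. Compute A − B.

2615654

For any fixed pattern of length 3, the pattern-avoiding permutations of [14] number C_14. So A = C_14 = 2674440.
Balanced strings of n pairs of brackets are counted by C_n; here n = 11. So B = C_11 = 58786.
A − B = 2674440 − 58786 = 2615654.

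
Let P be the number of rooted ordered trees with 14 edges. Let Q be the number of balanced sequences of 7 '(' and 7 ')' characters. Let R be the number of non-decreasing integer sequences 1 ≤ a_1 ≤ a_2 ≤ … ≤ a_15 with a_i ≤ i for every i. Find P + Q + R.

Rooted ordered trees with n edges are counted by C_n; here n = 14. So P = C_14 = 2674440.
Balanced strings of n pairs of brackets are counted by C_n; here n = 7. So Q = C_7 = 429.
Weakly increasing sequences with a_i ≤ i biject with Dyck paths of semilength 15, so there are C_15. So R = C_15 = 9694845.
P + Q + R = 2674440 + 429 + 9694845 = 12369714.

12369714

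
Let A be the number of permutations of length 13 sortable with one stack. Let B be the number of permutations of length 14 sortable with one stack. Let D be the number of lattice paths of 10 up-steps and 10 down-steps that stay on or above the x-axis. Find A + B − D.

3400544

Stack-sortable permutations are exactly the 231-avoiding ones, counted by C_n; here n = 13. So A = C_13 = 742900.
Stack-sortable permutations are exactly the 231-avoiding ones, counted by C_n; here n = 14. So B = C_14 = 2674440.
A Dyck path with 10 up-steps and 10 down-steps has semilength 10, so there are C_10 of them. So D = C_10 = 16796.
A + B − D = 742900 + 2674440 − 16796 = 3400544.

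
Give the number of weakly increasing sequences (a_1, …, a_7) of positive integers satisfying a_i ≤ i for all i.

Such sub-staircase sequences of length n are counted by C_n; here n = 7.
C_7 = C(14,7)/8 = 3432/8 = 429.

429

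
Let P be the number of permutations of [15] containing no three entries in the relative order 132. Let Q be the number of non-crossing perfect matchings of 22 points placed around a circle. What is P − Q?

For any fixed pattern of length 3, the pattern-avoiding permutations of [15] number C_15. So P = C_15 = 9694845.
Pairing 22 circle points by 11 non-crossing chords gives C_11 matchings. So Q = C_11 = 58786.
P − Q = 9694845 − 58786 = 9636059.

9636059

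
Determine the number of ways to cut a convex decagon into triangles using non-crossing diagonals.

1430

Triangulations of a convex m-gon are counted by C_{m−2}; with m = 10 this is C_8.
C_8 = C_7 · 2(2·7+1)/(7+2) = 429 · 30/9 = 1430.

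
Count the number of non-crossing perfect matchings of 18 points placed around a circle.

Non-crossing perfect matchings of 2n points on a circle are counted by C_n; with 18 points, n = 9.
C_9 = C(18,9)/10 = 48620/10 = 4862.

4862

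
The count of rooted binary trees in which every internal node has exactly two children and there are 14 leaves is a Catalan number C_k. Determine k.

13

A full binary tree with L leaves has L−1 internal nodes and is counted by C_{L−1}; L = 14 gives C_13.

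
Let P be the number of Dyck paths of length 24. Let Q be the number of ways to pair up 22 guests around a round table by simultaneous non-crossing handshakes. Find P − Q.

149226

Dyck paths of semilength n (length 2n) are counted by C_n; here n = 12. So P = C_12 = 208012.
With 22 = 2·11 people, non-crossing handshake pairings are non-crossing perfect matchings on a circle, counted by C_11. So Q = C_11 = 58786.
P − Q = 208012 − 58786 = 149226.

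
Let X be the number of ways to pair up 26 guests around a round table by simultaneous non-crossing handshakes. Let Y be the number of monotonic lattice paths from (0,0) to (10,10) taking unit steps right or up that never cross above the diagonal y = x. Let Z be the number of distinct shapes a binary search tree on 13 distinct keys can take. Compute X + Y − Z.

16796

With 26 = 2·13 people, non-crossing handshake pairings are non-crossing perfect matchings on a circle, counted by C_13. So X = C_13 = 742900.
Sub-diagonal monotone paths from (0,0) to (10,10) biject with Dyck paths of semilength 10, giving C_10. So Y = C_10 = 16796.
Binary trees (left/right distinguished) on n nodes are counted by C_n; here n = 13. So Z = C_13 = 742900.
X + Y − Z = 742900 + 16796 − 742900 = 16796.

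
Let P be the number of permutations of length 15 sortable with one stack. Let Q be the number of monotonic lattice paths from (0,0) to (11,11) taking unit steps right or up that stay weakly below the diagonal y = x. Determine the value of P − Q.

Stack-sortable permutations are exactly the 231-avoiding ones, counted by C_n; here n = 15. So P = C_15 = 9694845.
Monotone paths in an n×n grid that stay weakly below the diagonal are counted by C_n; here n = 11. So Q = C_11 = 58786.
P − Q = 9694845 − 58786 = 9636059.

9636059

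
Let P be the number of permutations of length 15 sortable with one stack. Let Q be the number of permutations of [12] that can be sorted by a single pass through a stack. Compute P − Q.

By Knuth's characterisation, the stack-sortable permutations of length 15 are the 231-avoiders, numbering C_15. So P = C_15 = 9694845.
Stack-sortable permutations are exactly the 231-avoiding ones, counted by C_n; here n = 12. So Q = C_12 = 208012.
P − Q = 9694845 − 208012 = 9486833.

9486833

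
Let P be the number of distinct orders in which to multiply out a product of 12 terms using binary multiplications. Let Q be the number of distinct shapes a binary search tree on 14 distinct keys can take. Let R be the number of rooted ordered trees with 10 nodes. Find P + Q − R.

2728364

Ways to associate a product of 12 factors correspond to binary trees on 12 leaves, so the count is C_11. So P = C_11 = 58786.
Rooted binary trees with 14 nodes (each child slot possibly empty) number C_14. So Q = C_14 = 2674440.
Rooted ordered (plane) trees on m nodes have m−1 edges and are counted by C_{m−1}; m = 10 gives C_9. So R = C_9 = 4862.
P + Q − R = 58786 + 2674440 − 4862 = 2728364.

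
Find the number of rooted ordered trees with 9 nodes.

1430

Rooted ordered (plane) trees on m nodes have m−1 edges and are counted by C_{m−1}; m = 9 gives C_8.
C_8 = C(16,8)/9 = 12870/9 = 1430.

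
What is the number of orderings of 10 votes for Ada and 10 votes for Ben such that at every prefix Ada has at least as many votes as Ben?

Reading a vote for the leader as '(' and for the other as ')' turns such a sequence into a balanced string of 10 pairs, so the count is C_10.
C_10 = C_9 · 2(2·9+1)/(9+2) = 4862 · 38/11 = 16796.

16796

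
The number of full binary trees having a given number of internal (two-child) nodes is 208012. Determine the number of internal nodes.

12

Full binary trees with n internal nodes are counted by C_n. Since C_12 = 208012, the index is 12.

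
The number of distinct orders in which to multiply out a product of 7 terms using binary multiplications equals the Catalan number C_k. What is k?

Parenthesizations of m factors correspond to full binary trees with m leaves, counted by C_{m−1}; m = 7 gives C_6.

6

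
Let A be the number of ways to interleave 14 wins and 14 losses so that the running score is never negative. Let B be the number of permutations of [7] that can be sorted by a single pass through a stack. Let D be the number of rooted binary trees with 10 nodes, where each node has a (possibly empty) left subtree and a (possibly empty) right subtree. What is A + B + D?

2691665

Ballot sequences with n votes each where one side never trails are Dyck words, counted by C_n; here n = 14. So A = C_14 = 2674440.
By Knuth's characterisation, the stack-sortable permutations of length 7 are the 231-avoiders, numbering C_7. So B = C_7 = 429.
Binary trees (left/right distinguished) on n nodes are counted by C_n; here n = 10. So D = C_10 = 16796.
A + B + D = 2674440 + 429 + 16796 = 2691665.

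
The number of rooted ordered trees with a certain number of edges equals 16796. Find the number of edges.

10

Rooted ordered trees with n edges are counted by C_n; 16796 = C_10.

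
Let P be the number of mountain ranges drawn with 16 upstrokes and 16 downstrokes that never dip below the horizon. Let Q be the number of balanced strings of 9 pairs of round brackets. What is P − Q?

35352808

A Dyck path with 16 up-steps and 16 down-steps has semilength 16, so there are C_16 of them. So P = C_16 = 35357670.
A balanced arrangement of 9 bracket pairs is a Dyck word of semilength 9, so the count is C_9. So Q = C_9 = 4862.
P − Q = 35357670 − 4862 = 35352808.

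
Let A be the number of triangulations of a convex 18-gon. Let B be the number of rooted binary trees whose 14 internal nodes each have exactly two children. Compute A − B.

32683230

The number of triangulations of an 18-gon is the Catalan number C_16 (index = sides − 2). So A = C_16 = 35357670.
The number of full binary trees on 14 internal nodes is the Catalan number C_14. So B = C_14 = 2674440.
A − B = 35357670 − 2674440 = 32683230.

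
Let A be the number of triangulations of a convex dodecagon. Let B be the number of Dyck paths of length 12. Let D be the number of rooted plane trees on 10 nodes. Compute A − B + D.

A convex 12-gon is triangulated into 10 triangles, and the number of such triangulations is the Catalan number C_{12−2} = C_10. So A = C_10 = 16796.
Paths of 6 up- and 6 down-steps that never dip below the axis are Dyck paths; their count is C_6. So B = C_6 = 132.
Rooted ordered (plane) trees on m nodes have m−1 edges and are counted by C_{m−1}; m = 10 gives C_9. So D = C_9 = 4862.
A − B + D = 16796 − 132 + 4862 = 21526.

21526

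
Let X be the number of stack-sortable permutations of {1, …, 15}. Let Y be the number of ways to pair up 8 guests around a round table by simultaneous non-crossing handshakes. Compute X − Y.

9694831

By Knuth's characterisation, the stack-sortable permutations of length 15 are the 231-avoiders, numbering C_15. So X = C_15 = 9694845.
Non-crossing handshake pairings of 2n people are counted by C_n; 8 people gives n = 4. So Y = C_4 = 14.
X − Y = 9694845 − 14 = 9694831.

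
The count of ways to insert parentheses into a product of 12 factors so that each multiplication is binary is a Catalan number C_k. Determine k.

Parenthesizations of m factors correspond to full binary trees with m leaves, counted by C_{m−1}; m = 12 gives C_11.

11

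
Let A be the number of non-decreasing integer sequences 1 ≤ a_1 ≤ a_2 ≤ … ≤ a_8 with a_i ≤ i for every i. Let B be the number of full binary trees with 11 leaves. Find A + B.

18226

Weakly increasing sequences with a_i ≤ i biject with Dyck paths of semilength 8, so there are C_8. So A = C_8 = 1430.
A full binary tree with L leaves has L−1 internal nodes and is counted by C_{L−1}; L = 11 gives C_10. So B = C_10 = 16796.
A + B = 1430 + 16796 = 18226.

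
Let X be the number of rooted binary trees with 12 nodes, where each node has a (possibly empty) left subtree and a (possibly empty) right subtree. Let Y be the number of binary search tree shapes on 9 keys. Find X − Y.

203150

Binary trees (left/right distinguished) on n nodes are counted by C_n; here n = 12. So X = C_12 = 208012.
There are C_n binary search tree shapes on n keys; with n = 9 that is C_9. So Y = C_9 = 4862.
X − Y = 208012 − 4862 = 203150.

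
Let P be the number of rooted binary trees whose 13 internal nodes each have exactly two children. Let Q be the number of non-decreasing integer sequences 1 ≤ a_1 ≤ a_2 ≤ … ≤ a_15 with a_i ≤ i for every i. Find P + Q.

10437745

Full binary trees with n internal nodes are counted by C_n; here n = 13. So P = C_13 = 742900.
Such sub-staircase sequences of length n are counted by C_n; here n = 15. So Q = C_15 = 9694845.
P + Q = 742900 + 9694845 = 10437745.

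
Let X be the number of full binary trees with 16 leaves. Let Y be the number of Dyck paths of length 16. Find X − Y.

9693415

Full binary trees with 16 leaves have 16−1 = 15 internal nodes, so there are C_15 of them. So X = C_15 = 9694845.
Paths of 8 up- and 8 down-steps that never dip below the axis are Dyck paths; their count is C_8. So Y = C_8 = 1430.
X − Y = 9694845 − 1430 = 9693415.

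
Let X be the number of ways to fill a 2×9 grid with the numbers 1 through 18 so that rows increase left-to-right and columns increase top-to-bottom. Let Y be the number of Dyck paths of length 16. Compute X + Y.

6292

By the hook-length formula (or a Dyck-path bijection), SYT of shape 2×9 number C_9. So X = C_9 = 4862.
Dyck paths of semilength n (length 2n) are counted by C_n; here n = 8. So Y = C_8 = 1430.
X + Y = 4862 + 1430 = 6292.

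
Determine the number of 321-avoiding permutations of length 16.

35357670

For any fixed pattern of length 3, the pattern-avoiding permutations of [16] number C_16.
C_16 = 35357670.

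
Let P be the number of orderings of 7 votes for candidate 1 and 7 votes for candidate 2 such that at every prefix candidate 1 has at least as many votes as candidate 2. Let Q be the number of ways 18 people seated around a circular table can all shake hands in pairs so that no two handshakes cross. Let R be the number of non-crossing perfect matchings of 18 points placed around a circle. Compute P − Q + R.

Reading a vote for the leader as '(' and for the other as ')' turns such a sequence into a balanced string of 7 pairs, so the count is C_7. So P = C_7 = 429.
With 18 = 2·9 people, non-crossing handshake pairings are non-crossing perfect matchings on a circle, counted by C_9. So Q = C_9 = 4862.
Non-crossing perfect matchings of 2n points on a circle are counted by C_n; with 18 points, n = 9. So R = C_9 = 4862.
P − Q + R = 429 − 4862 + 4862 = 429.

429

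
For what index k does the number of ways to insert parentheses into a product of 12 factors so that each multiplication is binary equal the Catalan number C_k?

11

Bracketing 12 factors into binary products is counted by C_{12−1} = C_11.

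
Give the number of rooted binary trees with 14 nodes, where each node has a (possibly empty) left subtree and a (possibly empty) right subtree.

2674440

There are C_n binary search tree shapes on n keys; with n = 14 that is C_14.
C_14 = C_13 · 2(2·13+1)/(13+2) = 742900 · 54/15 = 2674440.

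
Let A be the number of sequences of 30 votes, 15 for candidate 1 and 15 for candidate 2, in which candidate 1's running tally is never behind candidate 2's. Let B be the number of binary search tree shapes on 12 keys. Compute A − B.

9486833

Ballot sequences with n votes each where one side never trails are Dyck words, counted by C_n; here n = 15. So A = C_15 = 9694845.
Rooted binary trees with 12 nodes (each child slot possibly empty) number C_12. So B = C_12 = 208012.
A − B = 9694845 − 208012 = 9486833.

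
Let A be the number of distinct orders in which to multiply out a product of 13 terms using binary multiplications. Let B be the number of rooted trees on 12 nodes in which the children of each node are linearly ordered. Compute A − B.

Ways to associate a product of 13 factors correspond to binary trees on 13 leaves, so the count is C_12. So A = C_12 = 208012.
A rooted plane tree on 12 nodes has 11 edges, and such trees are counted by C_11. So B = C_11 = 58786.
A − B = 208012 − 58786 = 149226.

149226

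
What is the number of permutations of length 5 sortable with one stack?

42

By Knuth's characterisation, the stack-sortable permutations of length 5 are the 231-avoiders, numbering C_5.
C_5 = C_4 · 2(2·4+1)/(4+2) = 14 · 18/6 = 42.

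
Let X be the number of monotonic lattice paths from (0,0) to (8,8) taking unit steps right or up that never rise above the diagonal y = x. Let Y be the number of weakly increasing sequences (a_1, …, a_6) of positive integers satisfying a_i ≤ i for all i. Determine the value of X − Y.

Sub-diagonal monotone paths from (0,0) to (8,8) biject with Dyck paths of semilength 8, giving C_8. So X = C_8 = 1430.
Weakly increasing sequences with a_i ≤ i biject with Dyck paths of semilength 6, so there are C_6. So Y = C_6 = 132.
X − Y = 1430 − 132 = 1298.

1298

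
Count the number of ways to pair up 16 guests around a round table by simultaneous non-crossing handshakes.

1430

Non-crossing handshake pairings of 2n people are counted by C_n; 16 people gives n = 8.
C_8 = C(16,8)/9 = 12870/9 = 1430.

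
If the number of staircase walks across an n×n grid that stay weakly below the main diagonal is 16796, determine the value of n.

Such diagonal-avoiding paths in an n×n grid are counted by C_n, and C_10 = 16796.

10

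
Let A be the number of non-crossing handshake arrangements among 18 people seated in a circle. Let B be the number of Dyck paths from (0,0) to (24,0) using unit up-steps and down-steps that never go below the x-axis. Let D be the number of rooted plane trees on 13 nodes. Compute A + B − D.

4862

Non-crossing handshake pairings of 2n people are counted by C_n; 18 people gives n = 9. So A = C_9 = 4862.
Dyck paths of semilength n (length 2n) are counted by C_n; here n = 12. So B = C_12 = 208012.
A rooted plane tree on 13 nodes has 12 edges, and such trees are counted by C_12. So D = C_12 = 208012.
A + B − D = 4862 + 208012 − 208012 = 4862.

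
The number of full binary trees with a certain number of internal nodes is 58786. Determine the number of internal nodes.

Full binary trees with n internal nodes are counted by C_n, and C_11 = 58786.

11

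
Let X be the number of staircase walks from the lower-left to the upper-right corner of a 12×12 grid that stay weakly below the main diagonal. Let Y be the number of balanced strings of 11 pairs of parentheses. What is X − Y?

149226

Sub-diagonal monotone paths from (0,0) to (12,12) biject with Dyck paths of semilength 12, giving C_12. So X = C_12 = 208012.
With 11 pairs the number of balanced bracket strings is the Catalan number C_11. So Y = C_11 = 58786.
X − Y = 208012 − 58786 = 149226.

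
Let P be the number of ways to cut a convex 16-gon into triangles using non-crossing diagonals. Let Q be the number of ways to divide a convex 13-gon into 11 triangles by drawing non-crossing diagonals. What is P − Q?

2615654

A convex 16-gon is triangulated into 14 triangles, and the number of such triangulations is the Catalan number C_{16−2} = C_14. So P = C_14 = 2674440.
The number of triangulations of a 13-gon is the Catalan number C_11 (index = sides − 2). So Q = C_11 = 58786.
P − Q = 2674440 − 58786 = 2615654.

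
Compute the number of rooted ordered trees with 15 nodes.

Rooted ordered (plane) trees on m nodes have m−1 edges and are counted by C_{m−1}; m = 15 gives C_14.
C_14 = 2674440.

2674440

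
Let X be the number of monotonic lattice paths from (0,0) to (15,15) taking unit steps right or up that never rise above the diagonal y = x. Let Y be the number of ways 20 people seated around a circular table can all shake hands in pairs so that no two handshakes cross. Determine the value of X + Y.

9711641

Sub-diagonal monotone paths from (0,0) to (15,15) biject with Dyck paths of semilength 15, giving C_15. So X = C_15 = 9694845.
Non-crossing handshake pairings of 2n people are counted by C_n; 20 people gives n = 10. So Y = C_10 = 16796.
X + Y = 9694845 + 16796 = 9711641.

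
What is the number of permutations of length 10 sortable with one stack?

16796

By Knuth's characterisation, the stack-sortable permutations of length 10 are the 231-avoiders, numbering C_10.
C_10 = C_9 · 2(2·9+1)/(9+2) = 4862 · 38/11 = 16796.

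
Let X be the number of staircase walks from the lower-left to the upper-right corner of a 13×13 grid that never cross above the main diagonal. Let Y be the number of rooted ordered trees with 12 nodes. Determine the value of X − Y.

684114

Sub-diagonal monotone paths from (0,0) to (13,13) biject with Dyck paths of semilength 13, giving C_13. So X = C_13 = 742900.
Rooted ordered (plane) trees on m nodes have m−1 edges and are counted by C_{m−1}; m = 12 gives C_11. So Y = C_11 = 58786.
X − Y = 742900 − 58786 = 684114.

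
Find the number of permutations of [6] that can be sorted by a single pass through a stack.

Stack-sortable permutations are exactly the 231-avoiding ones, counted by C_n; here n = 6.
C_6 = C(12,6)/7 = 924/7 = 132.

132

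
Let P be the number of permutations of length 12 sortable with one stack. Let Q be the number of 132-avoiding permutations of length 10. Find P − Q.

191216

By Knuth's characterisation, the stack-sortable permutations of length 12 are the 231-avoiders, numbering C_12. So P = C_12 = 208012.
Permutations of [n] avoiding any single length-3 pattern are counted by C_n; here n = 10. So Q = C_10 = 16796.
P − Q = 208012 − 16796 = 191216.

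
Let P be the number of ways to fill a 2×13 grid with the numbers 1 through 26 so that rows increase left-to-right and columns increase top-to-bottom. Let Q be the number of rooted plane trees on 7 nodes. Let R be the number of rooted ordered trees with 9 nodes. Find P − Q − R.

741338

By the hook-length formula (or a Dyck-path bijection), SYT of shape 2×13 number C_13. So P = C_13 = 742900.
Rooted ordered (plane) trees on m nodes have m−1 edges and are counted by C_{m−1}; m = 7 gives C_6. So Q = C_6 = 132.
A rooted plane tree on 9 nodes has 8 edges, and such trees are counted by C_8. So R = C_8 = 1430.
P − Q − R = 742900 − 132 − 1430 = 741338.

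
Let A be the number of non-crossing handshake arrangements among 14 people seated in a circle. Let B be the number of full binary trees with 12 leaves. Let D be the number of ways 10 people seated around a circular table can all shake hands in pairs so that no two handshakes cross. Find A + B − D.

With 14 = 2·7 people, non-crossing handshake pairings are non-crossing perfect matchings on a circle, counted by C_7. So A = C_7 = 429.
A full binary tree with L leaves has L−1 internal nodes and is counted by C_{L−1}; L = 12 gives C_11. So B = C_11 = 58786.
With 10 = 2·5 people, non-crossing handshake pairings are non-crossing perfect matchings on a circle, counted by C_5. So D = C_5 = 42.
A + B − D = 429 + 58786 − 42 = 59173.

59173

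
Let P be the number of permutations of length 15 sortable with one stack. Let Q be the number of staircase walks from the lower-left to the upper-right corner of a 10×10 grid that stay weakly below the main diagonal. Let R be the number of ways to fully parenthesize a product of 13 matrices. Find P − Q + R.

Stack-sortable permutations are exactly the 231-avoiding ones, counted by C_n; here n = 15. So P = C_15 = 9694845.
Sub-diagonal monotone paths from (0,0) to (10,10) biject with Dyck paths of semilength 10, giving C_10. So Q = C_10 = 16796.
Ways to associate a product of 13 factors correspond to binary trees on 13 leaves, so the count is C_12. So R = C_12 = 208012.
P − Q + R = 9694845 − 16796 + 208012 = 9886061.

9886061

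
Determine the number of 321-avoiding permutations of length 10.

16796

For any fixed pattern of length 3, the pattern-avoiding permutations of [10] number C_10.
C_10 = C(20,10)/11 = 184756/11 = 16796.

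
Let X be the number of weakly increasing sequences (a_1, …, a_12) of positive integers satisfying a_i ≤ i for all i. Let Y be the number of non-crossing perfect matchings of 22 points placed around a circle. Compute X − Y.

Weakly increasing sequences with a_i ≤ i biject with Dyck paths of semilength 12, so there are C_12. So X = C_12 = 208012.
Pairing 22 circle points by 11 non-crossing chords gives C_11 matchings. So Y = C_11 = 58786.
X − Y = 208012 − 58786 = 149226.

149226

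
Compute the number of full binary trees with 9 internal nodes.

The number of full binary trees on 9 internal nodes is the Catalan number C_9.
C_9 = C(18,9)/10 = 48620/10 = 4862.

4862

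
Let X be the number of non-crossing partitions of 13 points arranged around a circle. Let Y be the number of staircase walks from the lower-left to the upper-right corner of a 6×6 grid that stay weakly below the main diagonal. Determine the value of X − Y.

742768

The non-crossing partitions of [13] form a lattice of size C_13. So X = C_13 = 742900.
Monotone paths in an n×n grid that stay weakly below the diagonal are counted by C_n; here n = 6. So Y = C_6 = 132.
X − Y = 742900 − 132 = 742768.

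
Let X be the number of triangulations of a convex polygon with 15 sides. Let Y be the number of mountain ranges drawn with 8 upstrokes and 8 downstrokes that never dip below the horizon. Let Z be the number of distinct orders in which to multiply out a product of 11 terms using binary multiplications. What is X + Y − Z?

727534

A convex 15-gon is triangulated into 13 triangles, and the number of such triangulations is the Catalan number C_{15−2} = C_13. So X = C_13 = 742900.
A Dyck path with 8 up-steps and 8 down-steps has semilength 8, so there are C_8 of them. So Y = C_8 = 1430.
Ways to associate a product of 11 factors correspond to binary trees on 11 leaves, so the count is C_10. So Z = C_10 = 16796.
X + Y − Z = 742900 + 1430 − 16796 = 727534.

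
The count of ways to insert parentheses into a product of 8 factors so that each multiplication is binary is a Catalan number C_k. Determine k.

Ways to associate a product of 8 factors correspond to binary trees on 8 leaves, so the count is C_7.

7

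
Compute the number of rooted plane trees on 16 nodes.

Rooted ordered (plane) trees on m nodes have m−1 edges and are counted by C_{m−1}; m = 16 gives C_15.
C_15 = C_14 · 2(2·14+1)/(14+2) = 2674440 · 58/16 = 9694845.

9694845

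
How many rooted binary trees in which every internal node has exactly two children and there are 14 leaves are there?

Full binary trees with 14 leaves have 14−1 = 13 internal nodes, so there are C_13 of them.
C_13 = C(26,13)/14 = 10400600/14 = 742900.

742900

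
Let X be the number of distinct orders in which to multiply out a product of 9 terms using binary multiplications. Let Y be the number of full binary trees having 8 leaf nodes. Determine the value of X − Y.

1001

Bracketing 9 factors into binary products is counted by C_{9−1} = C_8. So X = C_8 = 1430.
Full binary trees with 8 leaves have 8−1 = 7 internal nodes, so there are C_7 of them. So Y = C_7 = 429.
X − Y = 1430 − 429 = 1001.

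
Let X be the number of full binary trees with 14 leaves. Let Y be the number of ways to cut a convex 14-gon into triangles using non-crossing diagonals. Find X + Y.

A full binary tree with L leaves has L−1 internal nodes and is counted by C_{L−1}; L = 14 gives C_13. So X = C_13 = 742900.
A convex 14-gon is triangulated into 12 triangles, and the number of such triangulations is the Catalan number C_{14−2} = C_12. So Y = C_12 = 208012.
X + Y = 742900 + 208012 = 950912.

950912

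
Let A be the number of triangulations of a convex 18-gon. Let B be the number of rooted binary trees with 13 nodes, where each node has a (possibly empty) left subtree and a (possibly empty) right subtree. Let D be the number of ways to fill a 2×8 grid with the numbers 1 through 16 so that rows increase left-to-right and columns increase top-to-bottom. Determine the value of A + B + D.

The number of triangulations of an 18-gon is the Catalan number C_16 (index = sides − 2). So A = C_16 = 35357670.
Binary trees (left/right distinguished) on n nodes are counted by C_n; here n = 13. So B = C_13 = 742900.
Standard Young tableaux of shape 2×n are counted by C_n; here n = 8. So D = C_8 = 1430.
A + B + D = 35357670 + 742900 + 1430 = 36102000.

36102000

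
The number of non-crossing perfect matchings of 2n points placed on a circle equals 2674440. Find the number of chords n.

14

Non-crossing pairings of 2n points on a circle are counted by C_n. Since C_14 = 2674440, the index is 14.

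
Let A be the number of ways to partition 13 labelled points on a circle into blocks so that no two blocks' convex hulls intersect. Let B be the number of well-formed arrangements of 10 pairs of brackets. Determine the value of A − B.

The non-crossing partitions of [13] form a lattice of size C_13. So A = C_13 = 742900.
Balanced strings of n pairs of brackets are counted by C_n; here n = 10. So B = C_10 = 16796.
A − B = 742900 − 16796 = 726104.

726104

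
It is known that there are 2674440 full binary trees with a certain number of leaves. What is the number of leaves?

Full binary trees with L leaves are counted by C_{L−1}, and C_14 = 2674440.
So the index is 14, and the number of leaves is 14 + 1 = 15.

15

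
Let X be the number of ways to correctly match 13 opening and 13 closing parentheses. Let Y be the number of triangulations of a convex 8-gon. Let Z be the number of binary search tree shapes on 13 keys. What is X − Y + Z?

A balanced arrangement of 13 bracket pairs is a Dyck word of semilength 13, so the count is C_13. So X = C_13 = 742900.
A convex 8-gon is triangulated into 6 triangles, and the number of such triangulations is the Catalan number C_{8−2} = C_6. So Y = C_6 = 132.
Binary trees (left/right distinguished) on n nodes are counted by C_n; here n = 13. So Z = C_13 = 742900.
X − Y + Z = 742900 − 132 + 742900 = 1485668.

1485668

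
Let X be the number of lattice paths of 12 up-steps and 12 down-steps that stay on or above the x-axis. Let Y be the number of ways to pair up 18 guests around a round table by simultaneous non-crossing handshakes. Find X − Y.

203150

Dyck paths of semilength n (length 2n) are counted by C_n; here n = 12. So X = C_12 = 208012.
With 18 = 2·9 people, non-crossing handshake pairings are non-crossing perfect matchings on a circle, counted by C_9. So Y = C_9 = 4862.
X − Y = 208012 − 4862 = 203150.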